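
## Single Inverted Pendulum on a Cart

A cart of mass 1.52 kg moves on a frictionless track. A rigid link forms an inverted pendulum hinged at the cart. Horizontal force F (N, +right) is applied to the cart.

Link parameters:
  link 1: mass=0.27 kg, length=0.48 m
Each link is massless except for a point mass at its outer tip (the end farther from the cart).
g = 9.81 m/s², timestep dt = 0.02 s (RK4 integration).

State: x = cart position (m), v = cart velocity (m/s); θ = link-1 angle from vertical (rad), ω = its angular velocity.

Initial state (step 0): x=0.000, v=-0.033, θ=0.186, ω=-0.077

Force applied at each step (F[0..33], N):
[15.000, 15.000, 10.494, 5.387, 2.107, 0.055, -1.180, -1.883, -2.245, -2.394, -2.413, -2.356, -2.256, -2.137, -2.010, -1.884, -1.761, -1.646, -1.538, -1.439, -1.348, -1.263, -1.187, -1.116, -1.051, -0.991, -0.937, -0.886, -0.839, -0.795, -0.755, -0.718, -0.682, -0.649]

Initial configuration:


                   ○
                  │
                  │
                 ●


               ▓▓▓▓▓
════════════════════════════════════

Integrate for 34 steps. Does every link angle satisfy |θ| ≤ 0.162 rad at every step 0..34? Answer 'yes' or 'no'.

Answer: no

Derivation:
apply F[0]=+15.000 → step 1: x=0.001, v=0.157, θ=0.181, ω=-0.391
apply F[1]=+15.000 → step 2: x=0.006, v=0.347, θ=0.170, ω=-0.710
apply F[2]=+10.494 → step 3: x=0.015, v=0.479, θ=0.154, ω=-0.915
apply F[3]=+5.387 → step 4: x=0.025, v=0.545, θ=0.135, ω=-0.992
apply F[4]=+2.107 → step 5: x=0.036, v=0.569, θ=0.115, ω=-0.990
apply F[5]=+0.055 → step 6: x=0.047, v=0.566, θ=0.096, ω=-0.941
apply F[6]=-1.180 → step 7: x=0.058, v=0.548, θ=0.078, ω=-0.868
apply F[7]=-1.883 → step 8: x=0.069, v=0.521, θ=0.061, ω=-0.783
apply F[8]=-2.245 → step 9: x=0.079, v=0.489, θ=0.047, ω=-0.696
apply F[9]=-2.394 → step 10: x=0.089, v=0.456, θ=0.034, ω=-0.611
apply F[10]=-2.413 → step 11: x=0.097, v=0.424, θ=0.022, ω=-0.532
apply F[11]=-2.356 → step 12: x=0.106, v=0.392, θ=0.012, ω=-0.459
apply F[12]=-2.256 → step 13: x=0.113, v=0.362, θ=0.004, ω=-0.393
apply F[13]=-2.137 → step 14: x=0.120, v=0.334, θ=-0.004, ω=-0.335
apply F[14]=-2.010 → step 15: x=0.127, v=0.308, θ=-0.010, ω=-0.283
apply F[15]=-1.884 → step 16: x=0.132, v=0.284, θ=-0.015, ω=-0.237
apply F[16]=-1.761 → step 17: x=0.138, v=0.261, θ=-0.019, ω=-0.197
apply F[17]=-1.646 → step 18: x=0.143, v=0.240, θ=-0.023, ω=-0.163
apply F[18]=-1.538 → step 19: x=0.148, v=0.221, θ=-0.026, ω=-0.132
apply F[19]=-1.439 → step 20: x=0.152, v=0.203, θ=-0.028, ω=-0.106
apply F[20]=-1.348 → step 21: x=0.156, v=0.186, θ=-0.030, ω=-0.083
apply F[21]=-1.263 → step 22: x=0.159, v=0.170, θ=-0.032, ω=-0.063
apply F[22]=-1.187 → step 23: x=0.162, v=0.156, θ=-0.033, ω=-0.046
apply F[23]=-1.116 → step 24: x=0.165, v=0.142, θ=-0.033, ω=-0.031
apply F[24]=-1.051 → step 25: x=0.168, v=0.130, θ=-0.034, ω=-0.019
apply F[25]=-0.991 → step 26: x=0.171, v=0.118, θ=-0.034, ω=-0.008
apply F[26]=-0.937 → step 27: x=0.173, v=0.107, θ=-0.034, ω=0.001
apply F[27]=-0.886 → step 28: x=0.175, v=0.096, θ=-0.034, ω=0.009
apply F[28]=-0.839 → step 29: x=0.177, v=0.086, θ=-0.034, ω=0.015
apply F[29]=-0.795 → step 30: x=0.178, v=0.077, θ=-0.034, ω=0.021
apply F[30]=-0.755 → step 31: x=0.180, v=0.068, θ=-0.033, ω=0.025
apply F[31]=-0.718 → step 32: x=0.181, v=0.060, θ=-0.033, ω=0.029
apply F[32]=-0.682 → step 33: x=0.182, v=0.052, θ=-0.032, ω=0.032
apply F[33]=-0.649 → step 34: x=0.183, v=0.045, θ=-0.031, ω=0.035
Max |angle| over trajectory = 0.186 rad; bound = 0.162 → exceeded.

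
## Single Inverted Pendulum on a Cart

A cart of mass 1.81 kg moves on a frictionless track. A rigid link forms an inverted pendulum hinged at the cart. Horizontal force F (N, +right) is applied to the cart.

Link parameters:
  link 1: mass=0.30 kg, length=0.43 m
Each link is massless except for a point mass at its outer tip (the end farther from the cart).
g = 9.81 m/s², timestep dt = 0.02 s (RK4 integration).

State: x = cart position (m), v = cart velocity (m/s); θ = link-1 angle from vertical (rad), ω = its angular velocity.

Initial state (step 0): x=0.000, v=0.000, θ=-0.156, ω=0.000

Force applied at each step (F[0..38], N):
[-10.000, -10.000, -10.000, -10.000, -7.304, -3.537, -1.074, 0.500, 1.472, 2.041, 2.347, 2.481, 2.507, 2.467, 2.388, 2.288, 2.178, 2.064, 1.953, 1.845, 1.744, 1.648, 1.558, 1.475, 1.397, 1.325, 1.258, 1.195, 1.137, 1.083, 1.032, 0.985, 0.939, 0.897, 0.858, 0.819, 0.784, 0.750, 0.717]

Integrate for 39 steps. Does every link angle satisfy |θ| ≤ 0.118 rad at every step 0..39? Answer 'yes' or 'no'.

apply F[0]=-10.000 → step 1: x=-0.001, v=-0.105, θ=-0.154, ω=0.171
apply F[1]=-10.000 → step 2: x=-0.004, v=-0.210, θ=-0.149, ω=0.344
apply F[2]=-10.000 → step 3: x=-0.009, v=-0.316, θ=-0.141, ω=0.521
apply F[3]=-10.000 → step 4: x=-0.017, v=-0.422, θ=-0.128, ω=0.703
apply F[4]=-7.304 → step 5: x=-0.026, v=-0.499, θ=-0.113, ω=0.825
apply F[5]=-3.537 → step 6: x=-0.036, v=-0.534, θ=-0.096, ω=0.860
apply F[6]=-1.074 → step 7: x=-0.047, v=-0.543, θ=-0.079, ω=0.842
apply F[7]=+0.500 → step 8: x=-0.058, v=-0.536, θ=-0.063, ω=0.791
apply F[8]=+1.472 → step 9: x=-0.068, v=-0.518, θ=-0.048, ω=0.724
apply F[9]=+2.041 → step 10: x=-0.079, v=-0.494, θ=-0.034, ω=0.650
apply F[10]=+2.347 → step 11: x=-0.088, v=-0.467, θ=-0.022, ω=0.575
apply F[11]=+2.481 → step 12: x=-0.097, v=-0.439, θ=-0.011, ω=0.503
apply F[12]=+2.507 → step 13: x=-0.106, v=-0.411, θ=-0.002, ω=0.435
apply F[13]=+2.467 → step 14: x=-0.114, v=-0.384, θ=0.007, ω=0.373
apply F[14]=+2.388 → step 15: x=-0.121, v=-0.358, θ=0.013, ω=0.317
apply F[15]=+2.288 → step 16: x=-0.128, v=-0.333, θ=0.019, ω=0.267
apply F[16]=+2.178 → step 17: x=-0.134, v=-0.310, θ=0.024, ω=0.223
apply F[17]=+2.064 → step 18: x=-0.140, v=-0.288, θ=0.028, ω=0.184
apply F[18]=+1.953 → step 19: x=-0.146, v=-0.267, θ=0.032, ω=0.150
apply F[19]=+1.845 → step 20: x=-0.151, v=-0.248, θ=0.034, ω=0.120
apply F[20]=+1.744 → step 21: x=-0.156, v=-0.230, θ=0.036, ω=0.094
apply F[21]=+1.648 → step 22: x=-0.160, v=-0.213, θ=0.038, ω=0.071
apply F[22]=+1.558 → step 23: x=-0.164, v=-0.197, θ=0.039, ω=0.052
apply F[23]=+1.475 → step 24: x=-0.168, v=-0.182, θ=0.040, ω=0.035
apply F[24]=+1.397 → step 25: x=-0.172, v=-0.168, θ=0.041, ω=0.021
apply F[25]=+1.325 → step 26: x=-0.175, v=-0.154, θ=0.041, ω=0.008
apply F[26]=+1.258 → step 27: x=-0.178, v=-0.142, θ=0.041, ω=-0.002
apply F[27]=+1.195 → step 28: x=-0.181, v=-0.130, θ=0.041, ω=-0.011
apply F[28]=+1.137 → step 29: x=-0.183, v=-0.119, θ=0.041, ω=-0.019
apply F[29]=+1.083 → step 30: x=-0.185, v=-0.108, θ=0.040, ω=-0.025
apply F[30]=+1.032 → step 31: x=-0.187, v=-0.098, θ=0.040, ω=-0.030
apply F[31]=+0.985 → step 32: x=-0.189, v=-0.088, θ=0.039, ω=-0.035
apply F[32]=+0.939 → step 33: x=-0.191, v=-0.079, θ=0.038, ω=-0.038
apply F[33]=+0.897 → step 34: x=-0.192, v=-0.071, θ=0.037, ω=-0.041
apply F[34]=+0.858 → step 35: x=-0.194, v=-0.062, θ=0.037, ω=-0.043
apply F[35]=+0.819 → step 36: x=-0.195, v=-0.054, θ=0.036, ω=-0.045
apply F[36]=+0.784 → step 37: x=-0.196, v=-0.047, θ=0.035, ω=-0.047
apply F[37]=+0.750 → step 38: x=-0.197, v=-0.040, θ=0.034, ω=-0.048
apply F[38]=+0.717 → step 39: x=-0.198, v=-0.033, θ=0.033, ω=-0.048
Max |angle| over trajectory = 0.156 rad; bound = 0.118 → exceeded.

Answer: no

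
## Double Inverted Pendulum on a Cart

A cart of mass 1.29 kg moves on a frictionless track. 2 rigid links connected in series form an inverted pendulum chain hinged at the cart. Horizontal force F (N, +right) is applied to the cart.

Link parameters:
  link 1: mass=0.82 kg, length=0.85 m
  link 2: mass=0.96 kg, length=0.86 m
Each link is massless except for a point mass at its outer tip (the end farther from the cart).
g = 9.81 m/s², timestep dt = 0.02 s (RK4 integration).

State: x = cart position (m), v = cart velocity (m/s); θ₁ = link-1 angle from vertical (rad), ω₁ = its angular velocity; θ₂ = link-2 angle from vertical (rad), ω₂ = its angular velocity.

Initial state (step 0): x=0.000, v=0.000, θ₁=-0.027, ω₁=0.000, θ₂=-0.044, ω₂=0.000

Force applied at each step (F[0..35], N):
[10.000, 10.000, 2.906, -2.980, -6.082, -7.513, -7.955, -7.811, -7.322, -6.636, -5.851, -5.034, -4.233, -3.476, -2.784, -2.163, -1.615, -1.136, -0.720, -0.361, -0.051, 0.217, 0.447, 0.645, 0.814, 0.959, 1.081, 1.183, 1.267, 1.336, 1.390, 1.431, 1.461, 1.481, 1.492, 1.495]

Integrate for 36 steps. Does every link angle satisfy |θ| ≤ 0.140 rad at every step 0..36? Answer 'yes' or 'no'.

Answer: yes

Derivation:
apply F[0]=+10.000 → step 1: x=0.002, v=0.162, θ₁=-0.029, ω₁=-0.193, θ₂=-0.044, ω₂=-0.008
apply F[1]=+10.000 → step 2: x=0.006, v=0.326, θ₁=-0.035, ω₁=-0.389, θ₂=-0.044, ω₂=-0.014
apply F[2]=+2.906 → step 3: x=0.014, v=0.381, θ₁=-0.043, ω₁=-0.461, θ₂=-0.045, ω₂=-0.017
apply F[3]=-2.980 → step 4: x=0.021, v=0.347, θ₁=-0.052, ω₁=-0.434, θ₂=-0.045, ω₂=-0.015
apply F[4]=-6.082 → step 5: x=0.027, v=0.269, θ₁=-0.060, ω₁=-0.357, θ₂=-0.045, ω₂=-0.010
apply F[5]=-7.513 → step 6: x=0.031, v=0.170, θ₁=-0.066, ω₁=-0.261, θ₂=-0.045, ω₂=-0.001
apply F[6]=-7.955 → step 7: x=0.034, v=0.065, θ₁=-0.070, ω₁=-0.160, θ₂=-0.045, ω₂=0.011
apply F[7]=-7.811 → step 8: x=0.034, v=-0.036, θ₁=-0.073, ω₁=-0.066, θ₂=-0.045, ω₂=0.025
apply F[8]=-7.322 → step 9: x=0.032, v=-0.129, θ₁=-0.073, ω₁=0.019, θ₂=-0.044, ω₂=0.040
apply F[9]=-6.636 → step 10: x=0.029, v=-0.212, θ₁=-0.072, ω₁=0.091, θ₂=-0.043, ω₂=0.054
apply F[10]=-5.851 → step 11: x=0.024, v=-0.283, θ₁=-0.070, ω₁=0.150, θ₂=-0.042, ω₂=0.069
apply F[11]=-5.034 → step 12: x=0.018, v=-0.342, θ₁=-0.066, ω₁=0.197, θ₂=-0.041, ω₂=0.082
apply F[12]=-4.233 → step 13: x=0.010, v=-0.390, θ₁=-0.062, ω₁=0.232, θ₂=-0.039, ω₂=0.094
apply F[13]=-3.476 → step 14: x=0.002, v=-0.428, θ₁=-0.057, ω₁=0.256, θ₂=-0.037, ω₂=0.105
apply F[14]=-2.784 → step 15: x=-0.007, v=-0.456, θ₁=-0.052, ω₁=0.272, θ₂=-0.035, ω₂=0.114
apply F[15]=-2.163 → step 16: x=-0.016, v=-0.477, θ₁=-0.046, ω₁=0.281, θ₂=-0.032, ω₂=0.122
apply F[16]=-1.615 → step 17: x=-0.026, v=-0.490, θ₁=-0.041, ω₁=0.283, θ₂=-0.030, ω₂=0.128
apply F[17]=-1.136 → step 18: x=-0.035, v=-0.498, θ₁=-0.035, ω₁=0.280, θ₂=-0.027, ω₂=0.133
apply F[18]=-0.720 → step 19: x=-0.045, v=-0.500, θ₁=-0.029, ω₁=0.274, θ₂=-0.024, ω₂=0.136
apply F[19]=-0.361 → step 20: x=-0.055, v=-0.498, θ₁=-0.024, ω₁=0.265, θ₂=-0.022, ω₂=0.138
apply F[20]=-0.051 → step 21: x=-0.065, v=-0.493, θ₁=-0.019, ω₁=0.254, θ₂=-0.019, ω₂=0.138
apply F[21]=+0.217 → step 22: x=-0.075, v=-0.486, θ₁=-0.014, ω₁=0.241, θ₂=-0.016, ω₂=0.138
apply F[22]=+0.447 → step 23: x=-0.085, v=-0.476, θ₁=-0.009, ω₁=0.228, θ₂=-0.013, ω₂=0.136
apply F[23]=+0.645 → step 24: x=-0.094, v=-0.464, θ₁=-0.005, ω₁=0.214, θ₂=-0.011, ω₂=0.134
apply F[24]=+0.814 → step 25: x=-0.103, v=-0.450, θ₁=-0.001, ω₁=0.199, θ₂=-0.008, ω₂=0.131
apply F[25]=+0.959 → step 26: x=-0.112, v=-0.436, θ₁=0.003, ω₁=0.184, θ₂=-0.005, ω₂=0.127
apply F[26]=+1.081 → step 27: x=-0.121, v=-0.420, θ₁=0.007, ω₁=0.170, θ₂=-0.003, ω₂=0.122
apply F[27]=+1.183 → step 28: x=-0.129, v=-0.404, θ₁=0.010, ω₁=0.155, θ₂=-0.001, ω₂=0.117
apply F[28]=+1.267 → step 29: x=-0.137, v=-0.388, θ₁=0.013, ω₁=0.141, θ₂=0.002, ω₂=0.112
apply F[29]=+1.336 → step 30: x=-0.144, v=-0.371, θ₁=0.016, ω₁=0.128, θ₂=0.004, ω₂=0.106
apply F[30]=+1.390 → step 31: x=-0.152, v=-0.354, θ₁=0.018, ω₁=0.115, θ₂=0.006, ω₂=0.100
apply F[31]=+1.431 → step 32: x=-0.159, v=-0.337, θ₁=0.020, ω₁=0.103, θ₂=0.008, ω₂=0.094
apply F[32]=+1.461 → step 33: x=-0.165, v=-0.320, θ₁=0.022, ω₁=0.091, θ₂=0.010, ω₂=0.088
apply F[33]=+1.481 → step 34: x=-0.171, v=-0.303, θ₁=0.024, ω₁=0.080, θ₂=0.011, ω₂=0.082
apply F[34]=+1.492 → step 35: x=-0.177, v=-0.287, θ₁=0.025, ω₁=0.069, θ₂=0.013, ω₂=0.076
apply F[35]=+1.495 → step 36: x=-0.183, v=-0.271, θ₁=0.027, ω₁=0.060, θ₂=0.015, ω₂=0.070
Max |angle| over trajectory = 0.073 rad; bound = 0.140 → within bound.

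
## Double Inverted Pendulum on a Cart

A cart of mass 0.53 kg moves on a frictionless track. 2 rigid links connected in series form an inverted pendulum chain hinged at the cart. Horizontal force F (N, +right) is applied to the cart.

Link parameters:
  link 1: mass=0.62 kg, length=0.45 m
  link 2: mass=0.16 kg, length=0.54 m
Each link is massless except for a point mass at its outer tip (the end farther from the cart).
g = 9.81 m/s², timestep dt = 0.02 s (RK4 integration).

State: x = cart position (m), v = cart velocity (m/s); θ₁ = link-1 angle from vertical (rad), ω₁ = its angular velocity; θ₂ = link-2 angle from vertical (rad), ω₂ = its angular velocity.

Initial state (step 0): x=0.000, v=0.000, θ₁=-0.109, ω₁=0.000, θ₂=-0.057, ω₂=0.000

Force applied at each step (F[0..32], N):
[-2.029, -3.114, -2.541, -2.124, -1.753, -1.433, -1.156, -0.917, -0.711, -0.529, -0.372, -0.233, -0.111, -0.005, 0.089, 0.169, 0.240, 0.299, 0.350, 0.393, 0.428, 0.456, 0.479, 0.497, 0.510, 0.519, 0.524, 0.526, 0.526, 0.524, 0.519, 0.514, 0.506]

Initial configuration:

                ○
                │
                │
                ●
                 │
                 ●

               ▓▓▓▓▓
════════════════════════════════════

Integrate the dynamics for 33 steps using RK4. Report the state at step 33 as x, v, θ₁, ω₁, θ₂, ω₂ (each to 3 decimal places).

apply F[0]=-2.029 → step 1: x=-0.000, v=-0.045, θ₁=-0.109, ω₁=0.045, θ₂=-0.057, ω₂=0.024
apply F[1]=-3.114 → step 2: x=-0.002, v=-0.130, θ₁=-0.106, ω₁=0.181, θ₂=-0.056, ω₂=0.048
apply F[2]=-2.541 → step 3: x=-0.005, v=-0.195, θ₁=-0.102, ω₁=0.274, θ₂=-0.055, ω₂=0.071
apply F[3]=-2.124 → step 4: x=-0.010, v=-0.246, θ₁=-0.096, ω₁=0.339, θ₂=-0.053, ω₂=0.092
apply F[4]=-1.753 → step 5: x=-0.015, v=-0.286, θ₁=-0.088, ω₁=0.381, θ₂=-0.051, ω₂=0.110
apply F[5]=-1.433 → step 6: x=-0.021, v=-0.315, θ₁=-0.081, ω₁=0.406, θ₂=-0.049, ω₂=0.126
apply F[6]=-1.156 → step 7: x=-0.028, v=-0.337, θ₁=-0.072, ω₁=0.418, θ₂=-0.046, ω₂=0.140
apply F[7]=-0.917 → step 8: x=-0.035, v=-0.352, θ₁=-0.064, ω₁=0.419, θ₂=-0.043, ω₂=0.150
apply F[8]=-0.711 → step 9: x=-0.042, v=-0.362, θ₁=-0.056, ω₁=0.412, θ₂=-0.040, ω₂=0.158
apply F[9]=-0.529 → step 10: x=-0.049, v=-0.367, θ₁=-0.048, ω₁=0.399, θ₂=-0.037, ω₂=0.164
apply F[10]=-0.372 → step 11: x=-0.056, v=-0.368, θ₁=-0.040, ω₁=0.383, θ₂=-0.034, ω₂=0.168
apply F[11]=-0.233 → step 12: x=-0.064, v=-0.367, θ₁=-0.032, ω₁=0.363, θ₂=-0.030, ω₂=0.170
apply F[12]=-0.111 → step 13: x=-0.071, v=-0.363, θ₁=-0.025, ω₁=0.342, θ₂=-0.027, ω₂=0.170
apply F[13]=-0.005 → step 14: x=-0.078, v=-0.356, θ₁=-0.019, ω₁=0.319, θ₂=-0.023, ω₂=0.169
apply F[14]=+0.089 → step 15: x=-0.085, v=-0.349, θ₁=-0.013, ω₁=0.295, θ₂=-0.020, ω₂=0.166
apply F[15]=+0.169 → step 16: x=-0.092, v=-0.339, θ₁=-0.007, ω₁=0.271, θ₂=-0.017, ω₂=0.162
apply F[16]=+0.240 → step 17: x=-0.099, v=-0.329, θ₁=-0.002, ω₁=0.248, θ₂=-0.014, ω₂=0.157
apply F[17]=+0.299 → step 18: x=-0.105, v=-0.318, θ₁=0.003, ω₁=0.225, θ₂=-0.010, ω₂=0.152
apply F[18]=+0.350 → step 19: x=-0.111, v=-0.306, θ₁=0.007, ω₁=0.203, θ₂=-0.007, ω₂=0.145
apply F[19]=+0.393 → step 20: x=-0.117, v=-0.294, θ₁=0.011, ω₁=0.181, θ₂=-0.005, ω₂=0.138
apply F[20]=+0.428 → step 21: x=-0.123, v=-0.282, θ₁=0.014, ω₁=0.161, θ₂=-0.002, ω₂=0.131
apply F[21]=+0.456 → step 22: x=-0.129, v=-0.269, θ₁=0.017, ω₁=0.142, θ₂=0.001, ω₂=0.123
apply F[22]=+0.479 → step 23: x=-0.134, v=-0.256, θ₁=0.020, ω₁=0.124, θ₂=0.003, ω₂=0.115
apply F[23]=+0.497 → step 24: x=-0.139, v=-0.244, θ₁=0.022, ω₁=0.107, θ₂=0.005, ω₂=0.107
apply F[24]=+0.510 → step 25: x=-0.144, v=-0.231, θ₁=0.024, ω₁=0.092, θ₂=0.007, ω₂=0.100
apply F[25]=+0.519 → step 26: x=-0.148, v=-0.219, θ₁=0.026, ω₁=0.077, θ₂=0.009, ω₂=0.092
apply F[26]=+0.524 → step 27: x=-0.153, v=-0.207, θ₁=0.028, ω₁=0.064, θ₂=0.011, ω₂=0.084
apply F[27]=+0.526 → step 28: x=-0.157, v=-0.195, θ₁=0.029, ω₁=0.052, θ₂=0.013, ω₂=0.077
apply F[28]=+0.526 → step 29: x=-0.160, v=-0.184, θ₁=0.030, ω₁=0.041, θ₂=0.014, ω₂=0.069
apply F[29]=+0.524 → step 30: x=-0.164, v=-0.173, θ₁=0.030, ω₁=0.031, θ₂=0.015, ω₂=0.062
apply F[30]=+0.519 → step 31: x=-0.167, v=-0.162, θ₁=0.031, ω₁=0.023, θ₂=0.016, ω₂=0.056
apply F[31]=+0.514 → step 32: x=-0.170, v=-0.152, θ₁=0.031, ω₁=0.015, θ₂=0.018, ω₂=0.049
apply F[32]=+0.506 → step 33: x=-0.173, v=-0.142, θ₁=0.031, ω₁=0.008, θ₂=0.018, ω₂=0.043

Answer: x=-0.173, v=-0.142, θ₁=0.031, ω₁=0.008, θ₂=0.018, ω₂=0.043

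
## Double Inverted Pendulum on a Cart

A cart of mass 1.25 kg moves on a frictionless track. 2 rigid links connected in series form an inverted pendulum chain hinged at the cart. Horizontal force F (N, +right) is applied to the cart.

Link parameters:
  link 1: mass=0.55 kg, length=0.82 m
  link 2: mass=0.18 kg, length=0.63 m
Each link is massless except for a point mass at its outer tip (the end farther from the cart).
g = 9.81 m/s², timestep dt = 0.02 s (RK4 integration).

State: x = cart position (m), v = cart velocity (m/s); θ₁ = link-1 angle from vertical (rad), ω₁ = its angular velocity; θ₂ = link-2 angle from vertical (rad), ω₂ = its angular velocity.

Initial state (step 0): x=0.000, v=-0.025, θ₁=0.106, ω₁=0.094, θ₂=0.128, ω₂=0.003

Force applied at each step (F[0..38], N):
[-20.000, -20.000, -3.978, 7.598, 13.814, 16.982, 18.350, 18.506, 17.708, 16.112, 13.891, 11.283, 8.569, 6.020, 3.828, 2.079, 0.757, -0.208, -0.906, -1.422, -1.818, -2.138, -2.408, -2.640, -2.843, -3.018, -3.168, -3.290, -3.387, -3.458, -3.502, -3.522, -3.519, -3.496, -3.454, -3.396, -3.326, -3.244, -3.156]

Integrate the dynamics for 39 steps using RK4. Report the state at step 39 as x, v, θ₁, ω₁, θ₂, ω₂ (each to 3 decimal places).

Answer: x=0.584, v=0.532, θ₁=-0.097, ω₁=-0.047, θ₂=-0.060, ω₂=-0.124

Derivation:
apply F[0]=-20.000 → step 1: x=-0.004, v=-0.355, θ₁=0.112, ω₁=0.519, θ₂=0.128, ω₂=0.010
apply F[1]=-20.000 → step 2: x=-0.014, v=-0.685, θ₁=0.127, ω₁=0.946, θ₂=0.128, ω₂=0.013
apply F[2]=-3.978 → step 3: x=-0.029, v=-0.762, θ₁=0.147, ω₁=1.072, θ₂=0.129, ω₂=0.010
apply F[3]=+7.598 → step 4: x=-0.043, v=-0.658, θ₁=0.168, ω₁=0.987, θ₂=0.129, ω₂=-0.002
apply F[4]=+13.814 → step 5: x=-0.054, v=-0.459, θ₁=0.185, ω₁=0.794, θ₂=0.128, ω₂=-0.024
apply F[5]=+16.982 → step 6: x=-0.061, v=-0.213, θ₁=0.199, ω₁=0.552, θ₂=0.128, ω₂=-0.055
apply F[6]=+18.350 → step 7: x=-0.062, v=0.052, θ₁=0.207, ω₁=0.291, θ₂=0.126, ω₂=-0.094
apply F[7]=+18.506 → step 8: x=-0.059, v=0.318, θ₁=0.210, ω₁=0.031, θ₂=0.124, ω₂=-0.138
apply F[8]=+17.708 → step 9: x=-0.050, v=0.572, θ₁=0.209, ω₁=-0.213, θ₂=0.121, ω₂=-0.183
apply F[9]=+16.112 → step 10: x=-0.036, v=0.801, θ₁=0.202, ω₁=-0.430, θ₂=0.117, ω₂=-0.226
apply F[10]=+13.891 → step 11: x=-0.018, v=0.998, θ₁=0.192, ω₁=-0.611, θ₂=0.112, ω₂=-0.265
apply F[11]=+11.283 → step 12: x=0.003, v=1.155, θ₁=0.178, ω₁=-0.749, θ₂=0.106, ω₂=-0.300
apply F[12]=+8.569 → step 13: x=0.028, v=1.272, θ₁=0.162, ω₁=-0.844, θ₂=0.100, ω₂=-0.328
apply F[13]=+6.020 → step 14: x=0.054, v=1.351, θ₁=0.145, ω₁=-0.898, θ₂=0.093, ω₂=-0.352
apply F[14]=+3.828 → step 15: x=0.081, v=1.398, θ₁=0.127, ω₁=-0.919, θ₂=0.086, ω₂=-0.370
apply F[15]=+2.079 → step 16: x=0.110, v=1.419, θ₁=0.108, ω₁=-0.913, θ₂=0.078, ω₂=-0.384
apply F[16]=+0.757 → step 17: x=0.138, v=1.420, θ₁=0.090, ω₁=-0.890, θ₂=0.070, ω₂=-0.393
apply F[17]=-0.208 → step 18: x=0.166, v=1.408, θ₁=0.073, ω₁=-0.854, θ₂=0.062, ω₂=-0.399
apply F[18]=-0.906 → step 19: x=0.194, v=1.387, θ₁=0.056, ω₁=-0.813, θ₂=0.054, ω₂=-0.401
apply F[19]=-1.422 → step 20: x=0.222, v=1.359, θ₁=0.040, ω₁=-0.767, θ₂=0.046, ω₂=-0.401
apply F[20]=-1.818 → step 21: x=0.249, v=1.326, θ₁=0.026, ω₁=-0.720, θ₂=0.038, ω₂=-0.397
apply F[21]=-2.138 → step 22: x=0.275, v=1.290, θ₁=0.012, ω₁=-0.673, θ₂=0.031, ω₂=-0.391
apply F[22]=-2.408 → step 23: x=0.300, v=1.251, θ₁=-0.001, ω₁=-0.625, θ₂=0.023, ω₂=-0.382
apply F[23]=-2.640 → step 24: x=0.325, v=1.210, θ₁=-0.013, ω₁=-0.579, θ₂=0.015, ω₂=-0.371
apply F[24]=-2.843 → step 25: x=0.348, v=1.166, θ₁=-0.024, ω₁=-0.533, θ₂=0.008, ω₂=-0.359
apply F[25]=-3.018 → step 26: x=0.371, v=1.121, θ₁=-0.035, ω₁=-0.488, θ₂=0.001, ω₂=-0.345
apply F[26]=-3.168 → step 27: x=0.393, v=1.075, θ₁=-0.044, ω₁=-0.443, θ₂=-0.006, ω₂=-0.330
apply F[27]=-3.290 → step 28: x=0.414, v=1.028, θ₁=-0.052, ω₁=-0.401, θ₂=-0.012, ω₂=-0.314
apply F[28]=-3.387 → step 29: x=0.434, v=0.980, θ₁=-0.060, ω₁=-0.359, θ₂=-0.018, ω₂=-0.297
apply F[29]=-3.458 → step 30: x=0.454, v=0.932, θ₁=-0.067, ω₁=-0.319, θ₂=-0.024, ω₂=-0.280
apply F[30]=-3.502 → step 31: x=0.472, v=0.884, θ₁=-0.073, ω₁=-0.281, θ₂=-0.030, ω₂=-0.262
apply F[31]=-3.522 → step 32: x=0.489, v=0.836, θ₁=-0.078, ω₁=-0.244, θ₂=-0.035, ω₂=-0.244
apply F[32]=-3.519 → step 33: x=0.505, v=0.789, θ₁=-0.082, ω₁=-0.210, θ₂=-0.039, ω₂=-0.226
apply F[33]=-3.496 → step 34: x=0.520, v=0.743, θ₁=-0.086, ω₁=-0.177, θ₂=-0.044, ω₂=-0.208
apply F[34]=-3.454 → step 35: x=0.535, v=0.698, θ₁=-0.090, ω₁=-0.147, θ₂=-0.048, ω₂=-0.190
apply F[35]=-3.396 → step 36: x=0.548, v=0.654, θ₁=-0.092, ω₁=-0.118, θ₂=-0.051, ω₂=-0.173
apply F[36]=-3.326 → step 37: x=0.561, v=0.612, θ₁=-0.094, ω₁=-0.093, θ₂=-0.055, ω₂=-0.156
apply F[37]=-3.244 → step 38: x=0.573, v=0.571, θ₁=-0.096, ω₁=-0.069, θ₂=-0.058, ω₂=-0.140
apply F[38]=-3.156 → step 39: x=0.584, v=0.532, θ₁=-0.097, ω₁=-0.047, θ₂=-0.060, ω₂=-0.124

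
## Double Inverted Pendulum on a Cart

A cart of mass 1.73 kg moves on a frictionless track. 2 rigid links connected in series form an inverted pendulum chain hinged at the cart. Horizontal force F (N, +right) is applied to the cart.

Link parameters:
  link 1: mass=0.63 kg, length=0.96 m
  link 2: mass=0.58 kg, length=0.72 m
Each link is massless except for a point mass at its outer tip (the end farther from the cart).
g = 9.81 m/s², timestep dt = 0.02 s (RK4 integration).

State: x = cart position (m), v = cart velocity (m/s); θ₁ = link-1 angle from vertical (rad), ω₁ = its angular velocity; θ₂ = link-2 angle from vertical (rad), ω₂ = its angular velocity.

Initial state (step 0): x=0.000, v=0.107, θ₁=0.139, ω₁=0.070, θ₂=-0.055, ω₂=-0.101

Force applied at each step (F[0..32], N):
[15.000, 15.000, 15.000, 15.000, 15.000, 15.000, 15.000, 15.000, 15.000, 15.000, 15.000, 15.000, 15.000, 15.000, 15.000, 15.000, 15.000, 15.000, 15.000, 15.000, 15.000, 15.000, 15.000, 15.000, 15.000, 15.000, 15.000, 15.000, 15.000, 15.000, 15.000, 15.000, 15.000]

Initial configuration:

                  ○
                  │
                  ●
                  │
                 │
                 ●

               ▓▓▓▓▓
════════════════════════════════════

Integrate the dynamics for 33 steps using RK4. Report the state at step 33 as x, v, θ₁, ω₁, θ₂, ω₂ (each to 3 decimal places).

Answer: x=1.742, v=4.116, θ₁=-1.353, ω₁=-4.919, θ₂=-0.993, ω₂=-2.685

Derivation:
apply F[0]=+15.000 → step 1: x=0.004, v=0.260, θ₁=0.139, ω₁=-0.022, θ₂=-0.058, ω₂=-0.209
apply F[1]=+15.000 → step 2: x=0.010, v=0.413, θ₁=0.138, ω₁=-0.113, θ₂=-0.063, ω₂=-0.319
apply F[2]=+15.000 → step 3: x=0.020, v=0.567, θ₁=0.135, ω₁=-0.205, θ₂=-0.071, ω₂=-0.430
apply F[3]=+15.000 → step 4: x=0.033, v=0.722, θ₁=0.130, ω₁=-0.298, θ₂=-0.081, ω₂=-0.542
apply F[4]=+15.000 → step 5: x=0.049, v=0.877, θ₁=0.123, ω₁=-0.394, θ₂=-0.093, ω₂=-0.656
apply F[5]=+15.000 → step 6: x=0.068, v=1.034, θ₁=0.114, ω₁=-0.493, θ₂=-0.107, ω₂=-0.770
apply F[6]=+15.000 → step 7: x=0.090, v=1.193, θ₁=0.103, ω₁=-0.596, θ₂=-0.123, ω₂=-0.884
apply F[7]=+15.000 → step 8: x=0.116, v=1.354, θ₁=0.090, ω₁=-0.704, θ₂=-0.142, ω₂=-0.998
apply F[8]=+15.000 → step 9: x=0.145, v=1.517, θ₁=0.075, ω₁=-0.819, θ₂=-0.163, ω₂=-1.111
apply F[9]=+15.000 → step 10: x=0.177, v=1.682, θ₁=0.057, ω₁=-0.941, θ₂=-0.187, ω₂=-1.222
apply F[10]=+15.000 → step 11: x=0.212, v=1.850, θ₁=0.037, ω₁=-1.071, θ₂=-0.212, ω₂=-1.329
apply F[11]=+15.000 → step 12: x=0.251, v=2.021, θ₁=0.015, ω₁=-1.211, θ₂=-0.240, ω₂=-1.432
apply F[12]=+15.000 → step 13: x=0.293, v=2.194, θ₁=-0.011, ω₁=-1.362, θ₂=-0.269, ω₂=-1.527
apply F[13]=+15.000 → step 14: x=0.338, v=2.369, θ₁=-0.040, ω₁=-1.524, θ₂=-0.301, ω₂=-1.615
apply F[14]=+15.000 → step 15: x=0.388, v=2.547, θ₁=-0.072, ω₁=-1.699, θ₂=-0.334, ω₂=-1.691
apply F[15]=+15.000 → step 16: x=0.440, v=2.726, θ₁=-0.108, ω₁=-1.887, θ₂=-0.368, ω₂=-1.755
apply F[16]=+15.000 → step 17: x=0.497, v=2.906, θ₁=-0.148, ω₁=-2.087, θ₂=-0.404, ω₂=-1.803
apply F[17]=+15.000 → step 18: x=0.557, v=3.085, θ₁=-0.192, ω₁=-2.300, θ₂=-0.440, ω₂=-1.834
apply F[18]=+15.000 → step 19: x=0.620, v=3.261, θ₁=-0.240, ω₁=-2.525, θ₂=-0.477, ω₂=-1.846
apply F[19]=+15.000 → step 20: x=0.687, v=3.432, θ₁=-0.293, ω₁=-2.759, θ₂=-0.514, ω₂=-1.839
apply F[20]=+15.000 → step 21: x=0.757, v=3.595, θ₁=-0.350, ω₁=-2.998, θ₂=-0.551, ω₂=-1.813
apply F[21]=+15.000 → step 22: x=0.831, v=3.748, θ₁=-0.413, ω₁=-3.240, θ₂=-0.586, ω₂=-1.774
apply F[22]=+15.000 → step 23: x=0.907, v=3.885, θ₁=-0.480, ω₁=-3.479, θ₂=-0.621, ω₂=-1.724
apply F[23]=+15.000 → step 24: x=0.986, v=4.006, θ₁=-0.552, ω₁=-3.709, θ₂=-0.655, ω₂=-1.674
apply F[24]=+15.000 → step 25: x=1.067, v=4.105, θ₁=-0.628, ω₁=-3.925, θ₂=-0.689, ω₂=-1.633
apply F[25]=+15.000 → step 26: x=1.150, v=4.182, θ₁=-0.709, ω₁=-4.123, θ₂=-0.721, ω₂=-1.611
apply F[26]=+15.000 → step 27: x=1.234, v=4.235, θ₁=-0.793, ω₁=-4.300, θ₂=-0.753, ω₂=-1.621
apply F[27]=+15.000 → step 28: x=1.319, v=4.265, θ₁=-0.880, ω₁=-4.453, θ₂=-0.786, ω₂=-1.670
apply F[28]=+15.000 → step 29: x=1.405, v=4.273, θ₁=-0.971, ω₁=-4.584, θ₂=-0.820, ω₂=-1.767
apply F[29]=+15.000 → step 30: x=1.490, v=4.260, θ₁=-1.064, ω₁=-4.694, θ₂=-0.857, ω₂=-1.915
apply F[30]=+15.000 → step 31: x=1.575, v=4.229, θ₁=-1.158, ω₁=-4.785, θ₂=-0.897, ω₂=-2.118
apply F[31]=+15.000 → step 32: x=1.659, v=4.180, θ₁=-1.255, ω₁=-4.860, θ₂=-0.942, ω₂=-2.375
apply F[32]=+15.000 → step 33: x=1.742, v=4.116, θ₁=-1.353, ω₁=-4.919, θ₂=-0.993, ω₂=-2.685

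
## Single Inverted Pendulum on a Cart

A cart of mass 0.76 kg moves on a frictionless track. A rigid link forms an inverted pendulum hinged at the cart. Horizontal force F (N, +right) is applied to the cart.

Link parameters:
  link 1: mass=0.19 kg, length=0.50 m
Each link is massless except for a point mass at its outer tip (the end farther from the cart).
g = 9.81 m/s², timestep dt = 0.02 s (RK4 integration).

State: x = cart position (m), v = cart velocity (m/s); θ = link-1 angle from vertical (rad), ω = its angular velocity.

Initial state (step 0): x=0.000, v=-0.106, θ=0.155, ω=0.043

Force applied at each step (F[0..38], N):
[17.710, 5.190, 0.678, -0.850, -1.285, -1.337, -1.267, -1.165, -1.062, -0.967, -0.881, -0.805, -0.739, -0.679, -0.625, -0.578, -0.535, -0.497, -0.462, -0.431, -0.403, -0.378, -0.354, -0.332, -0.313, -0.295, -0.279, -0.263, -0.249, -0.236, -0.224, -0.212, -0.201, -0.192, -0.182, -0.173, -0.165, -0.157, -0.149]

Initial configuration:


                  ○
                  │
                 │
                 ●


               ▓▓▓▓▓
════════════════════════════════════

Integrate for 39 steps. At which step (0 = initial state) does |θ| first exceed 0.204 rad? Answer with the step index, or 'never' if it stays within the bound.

apply F[0]=+17.710 → step 1: x=0.002, v=0.350, θ=0.147, ω=-0.799
apply F[1]=+5.190 → step 2: x=0.011, v=0.480, θ=0.129, ω=-1.001
apply F[2]=+0.678 → step 3: x=0.020, v=0.492, θ=0.110, ω=-0.979
apply F[3]=-0.850 → step 4: x=0.030, v=0.465, θ=0.091, ω=-0.886
apply F[4]=-1.285 → step 5: x=0.039, v=0.427, θ=0.074, ω=-0.779
apply F[5]=-1.337 → step 6: x=0.047, v=0.389, θ=0.060, ω=-0.676
apply F[6]=-1.267 → step 7: x=0.055, v=0.353, θ=0.047, ω=-0.583
apply F[7]=-1.165 → step 8: x=0.061, v=0.320, θ=0.036, ω=-0.502
apply F[8]=-1.062 → step 9: x=0.067, v=0.291, θ=0.027, ω=-0.430
apply F[9]=-0.967 → step 10: x=0.073, v=0.264, θ=0.019, ω=-0.368
apply F[10]=-0.881 → step 11: x=0.078, v=0.240, θ=0.012, ω=-0.314
apply F[11]=-0.805 → step 12: x=0.083, v=0.219, θ=0.007, ω=-0.267
apply F[12]=-0.739 → step 13: x=0.087, v=0.199, θ=0.002, ω=-0.226
apply F[13]=-0.679 → step 14: x=0.091, v=0.181, θ=-0.003, ω=-0.191
apply F[14]=-0.625 → step 15: x=0.094, v=0.165, θ=-0.006, ω=-0.160
apply F[15]=-0.578 → step 16: x=0.097, v=0.150, θ=-0.009, ω=-0.133
apply F[16]=-0.535 → step 17: x=0.100, v=0.137, θ=-0.011, ω=-0.110
apply F[17]=-0.497 → step 18: x=0.103, v=0.124, θ=-0.013, ω=-0.090
apply F[18]=-0.462 → step 19: x=0.105, v=0.113, θ=-0.015, ω=-0.073
apply F[19]=-0.431 → step 20: x=0.107, v=0.102, θ=-0.016, ω=-0.058
apply F[20]=-0.403 → step 21: x=0.109, v=0.092, θ=-0.017, ω=-0.045
apply F[21]=-0.378 → step 22: x=0.111, v=0.083, θ=-0.018, ω=-0.034
apply F[22]=-0.354 → step 23: x=0.112, v=0.075, θ=-0.019, ω=-0.024
apply F[23]=-0.332 → step 24: x=0.114, v=0.067, θ=-0.019, ω=-0.016
apply F[24]=-0.313 → step 25: x=0.115, v=0.060, θ=-0.019, ω=-0.009
apply F[25]=-0.295 → step 26: x=0.116, v=0.053, θ=-0.019, ω=-0.003
apply F[26]=-0.279 → step 27: x=0.117, v=0.047, θ=-0.019, ω=0.002
apply F[27]=-0.263 → step 28: x=0.118, v=0.041, θ=-0.019, ω=0.007
apply F[28]=-0.249 → step 29: x=0.119, v=0.035, θ=-0.019, ω=0.010
apply F[29]=-0.236 → step 30: x=0.120, v=0.030, θ=-0.019, ω=0.013
apply F[30]=-0.224 → step 31: x=0.120, v=0.025, θ=-0.019, ω=0.016
apply F[31]=-0.212 → step 32: x=0.121, v=0.020, θ=-0.018, ω=0.018
apply F[32]=-0.201 → step 33: x=0.121, v=0.016, θ=-0.018, ω=0.020
apply F[33]=-0.192 → step 34: x=0.121, v=0.012, θ=-0.018, ω=0.021
apply F[34]=-0.182 → step 35: x=0.121, v=0.008, θ=-0.017, ω=0.022
apply F[35]=-0.173 → step 36: x=0.121, v=0.004, θ=-0.017, ω=0.023
apply F[36]=-0.165 → step 37: x=0.122, v=0.000, θ=-0.016, ω=0.024
apply F[37]=-0.157 → step 38: x=0.121, v=-0.003, θ=-0.016, ω=0.024
apply F[38]=-0.149 → step 39: x=0.121, v=-0.006, θ=-0.015, ω=0.025
max |θ| = 0.155 ≤ 0.204 over all 40 states.

Answer: never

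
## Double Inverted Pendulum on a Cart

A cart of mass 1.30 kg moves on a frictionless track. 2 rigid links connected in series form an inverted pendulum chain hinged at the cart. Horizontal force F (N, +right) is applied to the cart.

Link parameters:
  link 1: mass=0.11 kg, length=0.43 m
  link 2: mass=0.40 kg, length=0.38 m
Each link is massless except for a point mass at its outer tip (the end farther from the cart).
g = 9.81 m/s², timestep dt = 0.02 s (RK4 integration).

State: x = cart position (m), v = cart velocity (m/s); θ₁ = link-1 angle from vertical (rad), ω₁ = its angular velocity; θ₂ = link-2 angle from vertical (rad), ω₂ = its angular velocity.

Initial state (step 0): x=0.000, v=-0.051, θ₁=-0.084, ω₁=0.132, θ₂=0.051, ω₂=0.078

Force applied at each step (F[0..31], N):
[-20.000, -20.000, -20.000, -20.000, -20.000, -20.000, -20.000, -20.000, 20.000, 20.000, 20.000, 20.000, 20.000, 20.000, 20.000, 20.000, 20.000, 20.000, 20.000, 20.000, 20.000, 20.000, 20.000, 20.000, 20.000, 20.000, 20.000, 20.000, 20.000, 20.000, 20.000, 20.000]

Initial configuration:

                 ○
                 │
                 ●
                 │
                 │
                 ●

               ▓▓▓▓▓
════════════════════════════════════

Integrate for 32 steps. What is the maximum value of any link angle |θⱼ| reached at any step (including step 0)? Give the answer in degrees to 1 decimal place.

Answer: 239.0°

Derivation:
apply F[0]=-20.000 → step 1: x=-0.004, v=-0.352, θ₁=-0.077, ω₁=0.563, θ₂=0.056, ω₂=0.413
apply F[1]=-20.000 → step 2: x=-0.014, v=-0.654, θ₁=-0.061, ω₁=1.017, θ₂=0.067, ω₂=0.727
apply F[2]=-20.000 → step 3: x=-0.030, v=-0.959, θ₁=-0.036, ω₁=1.511, θ₂=0.085, ω₂=1.005
apply F[3]=-20.000 → step 4: x=-0.052, v=-1.265, θ₁=-0.000, ω₁=2.063, θ₂=0.107, ω₂=1.228
apply F[4]=-20.000 → step 5: x=-0.081, v=-1.574, θ₁=0.047, ω₁=2.689, θ₂=0.133, ω₂=1.379
apply F[5]=-20.000 → step 6: x=-0.115, v=-1.884, θ₁=0.108, ω₁=3.396, θ₂=0.162, ω₂=1.450
apply F[6]=-20.000 → step 7: x=-0.156, v=-2.192, θ₁=0.183, ω₁=4.165, θ₂=0.191, ω₂=1.459
apply F[7]=-20.000 → step 8: x=-0.203, v=-2.493, θ₁=0.274, ω₁=4.934, θ₂=0.220, ω₂=1.483
apply F[8]=+20.000 → step 9: x=-0.250, v=-2.195, θ₁=0.368, ω₁=4.476, θ₂=0.249, ω₂=1.399
apply F[9]=+20.000 → step 10: x=-0.291, v=-1.906, θ₁=0.454, ω₁=4.183, θ₂=0.275, ω₂=1.187
apply F[10]=+20.000 → step 11: x=-0.326, v=-1.623, θ₁=0.536, ω₁=4.051, θ₂=0.296, ω₂=0.846
apply F[11]=+20.000 → step 12: x=-0.356, v=-1.345, θ₁=0.617, ω₁=4.056, θ₂=0.308, ω₂=0.395
apply F[12]=+20.000 → step 13: x=-0.380, v=-1.067, θ₁=0.699, ω₁=4.166, θ₂=0.311, ω₂=-0.129
apply F[13]=+20.000 → step 14: x=-0.399, v=-0.788, θ₁=0.784, ω₁=4.341, θ₂=0.303, ω₂=-0.680
apply F[14]=+20.000 → step 15: x=-0.412, v=-0.505, θ₁=0.873, ω₁=4.543, θ₂=0.284, ω₂=-1.212
apply F[15]=+20.000 → step 16: x=-0.419, v=-0.218, θ₁=0.966, ω₁=4.748, θ₂=0.255, ω₂=-1.692
apply F[16]=+20.000 → step 17: x=-0.420, v=0.074, θ₁=1.063, ω₁=4.944, θ₂=0.217, ω₂=-2.103
apply F[17]=+20.000 → step 18: x=-0.416, v=0.369, θ₁=1.164, ω₁=5.135, θ₂=0.171, ω₂=-2.439
apply F[18]=+20.000 → step 19: x=-0.405, v=0.668, θ₁=1.269, ω₁=5.329, θ₂=0.120, ω₂=-2.704
apply F[19]=+20.000 → step 20: x=-0.389, v=0.969, θ₁=1.377, ω₁=5.541, θ₂=0.064, ω₂=-2.896
apply F[20]=+20.000 → step 21: x=-0.367, v=1.273, θ₁=1.490, ω₁=5.791, θ₂=0.004, ω₂=-3.011
apply F[21]=+20.000 → step 22: x=-0.338, v=1.580, θ₁=1.609, ω₁=6.106, θ₂=-0.056, ω₂=-3.031
apply F[22]=+20.000 → step 23: x=-0.303, v=1.891, θ₁=1.735, ω₁=6.527, θ₂=-0.116, ω₂=-2.918
apply F[23]=+20.000 → step 24: x=-0.262, v=2.210, θ₁=1.871, ω₁=7.126, θ₂=-0.172, ω₂=-2.596
apply F[24]=+20.000 → step 25: x=-0.215, v=2.542, θ₁=2.022, ω₁=8.030, θ₂=-0.217, ω₂=-1.915
apply F[25]=+20.000 → step 26: x=-0.161, v=2.901, θ₁=2.196, ω₁=9.477, θ₂=-0.244, ω₂=-0.584
apply F[26]=+20.000 → step 27: x=-0.099, v=3.316, θ₁=2.408, ω₁=11.887, θ₂=-0.233, ω₂=1.912
apply F[27]=+20.000 → step 28: x=-0.027, v=3.822, θ₁=2.682, ω₁=15.738, θ₂=-0.156, ω₂=6.149
apply F[28]=+20.000 → step 29: x=0.055, v=4.343, θ₁=3.043, ω₁=20.209, θ₂=0.019, ω₂=11.171
apply F[29]=+20.000 → step 30: x=0.144, v=4.512, θ₁=3.466, ω₁=21.213, θ₂=0.264, ω₂=12.208
apply F[30]=+20.000 → step 31: x=0.233, v=4.329, θ₁=3.860, ω₁=17.730, θ₂=0.469, ω₂=7.669
apply F[31]=+20.000 → step 32: x=0.318, v=4.219, θ₁=4.171, ω₁=13.577, θ₂=0.563, ω₂=1.909
Max |angle| over trajectory = 4.171 rad = 239.0°.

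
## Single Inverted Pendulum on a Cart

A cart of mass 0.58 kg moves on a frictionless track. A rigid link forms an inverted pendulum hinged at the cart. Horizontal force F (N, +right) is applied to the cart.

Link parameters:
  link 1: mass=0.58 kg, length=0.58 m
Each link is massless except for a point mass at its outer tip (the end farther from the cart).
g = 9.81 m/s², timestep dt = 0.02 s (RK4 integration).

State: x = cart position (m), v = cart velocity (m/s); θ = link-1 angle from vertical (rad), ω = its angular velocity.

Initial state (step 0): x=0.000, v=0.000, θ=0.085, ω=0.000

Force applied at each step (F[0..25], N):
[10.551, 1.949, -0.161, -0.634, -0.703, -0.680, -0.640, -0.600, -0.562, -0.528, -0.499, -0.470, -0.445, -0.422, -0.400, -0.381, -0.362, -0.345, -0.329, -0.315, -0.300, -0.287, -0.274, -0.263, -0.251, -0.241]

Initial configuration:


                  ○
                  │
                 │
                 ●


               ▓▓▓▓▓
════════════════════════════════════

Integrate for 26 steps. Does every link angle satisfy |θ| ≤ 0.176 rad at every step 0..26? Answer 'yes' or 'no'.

apply F[0]=+10.551 → step 1: x=0.003, v=0.345, θ=0.079, ω=-0.565
apply F[1]=+1.949 → step 2: x=0.011, v=0.398, θ=0.067, ω=-0.631
apply F[2]=-0.161 → step 3: x=0.019, v=0.381, θ=0.055, ω=-0.581
apply F[3]=-0.634 → step 4: x=0.026, v=0.350, θ=0.044, ω=-0.510
apply F[4]=-0.703 → step 5: x=0.033, v=0.318, θ=0.035, ω=-0.442
apply F[5]=-0.680 → step 6: x=0.039, v=0.288, θ=0.027, ω=-0.381
apply F[6]=-0.640 → step 7: x=0.044, v=0.262, θ=0.020, ω=-0.327
apply F[7]=-0.600 → step 8: x=0.049, v=0.238, θ=0.014, ω=-0.281
apply F[8]=-0.562 → step 9: x=0.054, v=0.216, θ=0.008, ω=-0.240
apply F[9]=-0.528 → step 10: x=0.058, v=0.197, θ=0.004, ω=-0.204
apply F[10]=-0.499 → step 11: x=0.062, v=0.179, θ=0.000, ω=-0.173
apply F[11]=-0.470 → step 12: x=0.065, v=0.164, θ=-0.003, ω=-0.147
apply F[12]=-0.445 → step 13: x=0.068, v=0.149, θ=-0.006, ω=-0.123
apply F[13]=-0.422 → step 14: x=0.071, v=0.136, θ=-0.008, ω=-0.103
apply F[14]=-0.400 → step 15: x=0.074, v=0.124, θ=-0.010, ω=-0.085
apply F[15]=-0.381 → step 16: x=0.076, v=0.113, θ=-0.011, ω=-0.070
apply F[16]=-0.362 → step 17: x=0.078, v=0.103, θ=-0.013, ω=-0.056
apply F[17]=-0.345 → step 18: x=0.080, v=0.093, θ=-0.014, ω=-0.045
apply F[18]=-0.329 → step 19: x=0.082, v=0.085, θ=-0.015, ω=-0.035
apply F[19]=-0.315 → step 20: x=0.084, v=0.077, θ=-0.015, ω=-0.026
apply F[20]=-0.300 → step 21: x=0.085, v=0.070, θ=-0.016, ω=-0.019
apply F[21]=-0.287 → step 22: x=0.086, v=0.063, θ=-0.016, ω=-0.012
apply F[22]=-0.274 → step 23: x=0.088, v=0.056, θ=-0.016, ω=-0.007
apply F[23]=-0.263 → step 24: x=0.089, v=0.051, θ=-0.016, ω=-0.002
apply F[24]=-0.251 → step 25: x=0.090, v=0.045, θ=-0.016, ω=0.002
apply F[25]=-0.241 → step 26: x=0.090, v=0.040, θ=-0.016, ω=0.005
Max |angle| over trajectory = 0.085 rad; bound = 0.176 → within bound.

Answer: yes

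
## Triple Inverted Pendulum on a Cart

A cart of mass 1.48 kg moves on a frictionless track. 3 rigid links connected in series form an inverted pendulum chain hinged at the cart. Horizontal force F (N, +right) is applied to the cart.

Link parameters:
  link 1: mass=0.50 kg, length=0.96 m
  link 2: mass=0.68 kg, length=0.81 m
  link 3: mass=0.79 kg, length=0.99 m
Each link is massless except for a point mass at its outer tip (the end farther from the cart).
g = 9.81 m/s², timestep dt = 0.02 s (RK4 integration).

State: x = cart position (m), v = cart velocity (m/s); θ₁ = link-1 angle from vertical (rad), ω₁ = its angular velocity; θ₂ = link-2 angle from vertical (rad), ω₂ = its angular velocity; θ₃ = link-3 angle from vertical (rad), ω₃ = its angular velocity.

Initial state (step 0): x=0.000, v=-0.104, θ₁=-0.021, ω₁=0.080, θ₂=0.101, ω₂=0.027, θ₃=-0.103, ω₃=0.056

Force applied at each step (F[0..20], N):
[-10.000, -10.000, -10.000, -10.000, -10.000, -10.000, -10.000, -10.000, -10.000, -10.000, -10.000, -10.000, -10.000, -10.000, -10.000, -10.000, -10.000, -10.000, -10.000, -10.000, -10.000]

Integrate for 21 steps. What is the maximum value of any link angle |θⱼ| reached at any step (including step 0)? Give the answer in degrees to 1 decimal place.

apply F[0]=-10.000 → step 1: x=-0.003, v=-0.234, θ₁=-0.019, ω₁=0.144, θ₂=0.103, ω₂=0.187, θ₃=-0.103, ω₃=-0.024
apply F[1]=-10.000 → step 2: x=-0.009, v=-0.365, θ₁=-0.015, ω₁=0.211, θ₂=0.108, ω₂=0.347, θ₃=-0.104, ω₃=-0.105
apply F[2]=-10.000 → step 3: x=-0.018, v=-0.497, θ₁=-0.010, ω₁=0.279, θ₂=0.117, ω₂=0.509, θ₃=-0.107, ω₃=-0.187
apply F[3]=-10.000 → step 4: x=-0.029, v=-0.631, θ₁=-0.004, ω₁=0.349, θ₂=0.129, ω₂=0.673, θ₃=-0.111, ω₃=-0.272
apply F[4]=-10.000 → step 5: x=-0.043, v=-0.766, θ₁=0.004, ω₁=0.423, θ₂=0.144, ω₂=0.839, θ₃=-0.118, ω₃=-0.359
apply F[5]=-10.000 → step 6: x=-0.060, v=-0.903, θ₁=0.013, ω₁=0.500, θ₂=0.162, ω₂=1.008, θ₃=-0.126, ω₃=-0.448
apply F[6]=-10.000 → step 7: x=-0.079, v=-1.041, θ₁=0.024, ω₁=0.582, θ₂=0.184, ω₂=1.177, θ₃=-0.136, ω₃=-0.539
apply F[7]=-10.000 → step 8: x=-0.102, v=-1.182, θ₁=0.036, ω₁=0.671, θ₂=0.210, ω₂=1.345, θ₃=-0.147, ω₃=-0.631
apply F[8]=-10.000 → step 9: x=-0.127, v=-1.325, θ₁=0.051, ω₁=0.767, θ₂=0.238, ω₂=1.508, θ₃=-0.161, ω₃=-0.720
apply F[9]=-10.000 → step 10: x=-0.155, v=-1.469, θ₁=0.067, ω₁=0.872, θ₂=0.270, ω₂=1.664, θ₃=-0.176, ω₃=-0.806
apply F[10]=-10.000 → step 11: x=-0.185, v=-1.614, θ₁=0.086, ω₁=0.987, θ₂=0.305, ω₂=1.808, θ₃=-0.193, ω₃=-0.884
apply F[11]=-10.000 → step 12: x=-0.219, v=-1.760, θ₁=0.107, ω₁=1.115, θ₂=0.342, ω₂=1.937, θ₃=-0.211, ω₃=-0.953
apply F[12]=-10.000 → step 13: x=-0.256, v=-1.907, θ₁=0.130, ω₁=1.255, θ₂=0.382, ω₂=2.047, θ₃=-0.231, ω₃=-1.011
apply F[13]=-10.000 → step 14: x=-0.295, v=-2.053, θ₁=0.157, ω₁=1.409, θ₂=0.424, ω₂=2.136, θ₃=-0.252, ω₃=-1.055
apply F[14]=-10.000 → step 15: x=-0.338, v=-2.199, θ₁=0.187, ω₁=1.576, θ₂=0.467, ω₂=2.203, θ₃=-0.273, ω₃=-1.085
apply F[15]=-10.000 → step 16: x=-0.383, v=-2.343, θ₁=0.220, ω₁=1.757, θ₂=0.512, ω₂=2.245, θ₃=-0.295, ω₃=-1.098
apply F[16]=-10.000 → step 17: x=-0.432, v=-2.485, θ₁=0.257, ω₁=1.950, θ₂=0.557, ω₂=2.263, θ₃=-0.317, ω₃=-1.095
apply F[17]=-10.000 → step 18: x=-0.483, v=-2.623, θ₁=0.298, ω₁=2.156, θ₂=0.602, ω₂=2.256, θ₃=-0.339, ω₃=-1.074
apply F[18]=-10.000 → step 19: x=-0.537, v=-2.757, θ₁=0.343, ω₁=2.372, θ₂=0.647, ω₂=2.224, θ₃=-0.360, ω₃=-1.035
apply F[19]=-10.000 → step 20: x=-0.593, v=-2.884, θ₁=0.393, ω₁=2.597, θ₂=0.691, ω₂=2.168, θ₃=-0.380, ω₃=-0.977
apply F[20]=-10.000 → step 21: x=-0.652, v=-3.002, θ₁=0.447, ω₁=2.828, θ₂=0.733, ω₂=2.090, θ₃=-0.399, ω₃=-0.898
Max |angle| over trajectory = 0.733 rad = 42.0°.

Answer: 42.0°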